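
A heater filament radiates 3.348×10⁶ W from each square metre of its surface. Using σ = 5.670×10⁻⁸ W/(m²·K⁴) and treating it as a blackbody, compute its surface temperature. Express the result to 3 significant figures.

I = σT⁴, so T = (I/σ)^(1/4) = (3.348×10⁶/(5.670×10⁻⁸))^(1/4) = 2.77×10³ K.

T ≈ 2.77×10³ K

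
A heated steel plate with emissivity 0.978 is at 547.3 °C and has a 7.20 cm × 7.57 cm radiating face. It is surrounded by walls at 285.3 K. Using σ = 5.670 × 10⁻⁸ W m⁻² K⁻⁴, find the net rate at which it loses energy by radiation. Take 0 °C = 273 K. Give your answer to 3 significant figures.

Net loss ≈ 135 W

T = 547.3 °C + 273 = 820.3 K.
Area A = 0.0720 × 0.0757 = 5.4504×10⁻³ m².
Net radiated power P_net = εσA(T⁴ − T₀⁴) = 0.978×5.670×10⁻⁸×5.4504×10⁻³×(820.3⁴ − 285.3⁴).
T⁴ − T₀⁴ = 4.52784×10¹¹ − 6.62532×10⁹ = 4.46159×10¹¹ K⁴, so P_net = 135 W.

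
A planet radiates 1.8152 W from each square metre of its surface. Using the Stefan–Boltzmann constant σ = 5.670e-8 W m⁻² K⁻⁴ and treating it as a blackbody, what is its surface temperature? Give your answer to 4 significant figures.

I = σT⁴, so T = (I/σ)^(1/4) = (1.8152/(5.670×10⁻⁸))^(1/4) = 75.22 K.

T ≈ 75.22 K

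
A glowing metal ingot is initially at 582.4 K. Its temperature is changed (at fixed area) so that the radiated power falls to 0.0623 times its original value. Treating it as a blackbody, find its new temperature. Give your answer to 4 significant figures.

P ∝ T⁴, so T₂/T₁ = (P₂/P₁)^(1/4) = (0.0623)^(1/4) = 0.499600.
T₂ = 582.4 × 0.499600 = 291.0 K.

T₂ ≈ 291.0 K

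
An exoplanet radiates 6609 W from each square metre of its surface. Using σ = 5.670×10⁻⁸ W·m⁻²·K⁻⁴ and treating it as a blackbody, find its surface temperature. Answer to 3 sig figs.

T ≈ 584 K

I = σT⁴, so T = (I/σ)^(1/4) = (6609/(5.670×10⁻⁸))^(1/4) = 584 K.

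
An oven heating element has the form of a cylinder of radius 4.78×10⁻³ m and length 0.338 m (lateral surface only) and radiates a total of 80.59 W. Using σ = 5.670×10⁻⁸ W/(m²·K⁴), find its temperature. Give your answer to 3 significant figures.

Lateral area A = 2πrL = 2π×4.78×10⁻³×0.338 = 0.0101514 m².
P = σAT⁴ ⇒ T = (P/(σA))^(1/4) = (80.59/(5.670×10⁻⁸×0.0101514))^(1/4) = 612 K.

T ≈ 612 K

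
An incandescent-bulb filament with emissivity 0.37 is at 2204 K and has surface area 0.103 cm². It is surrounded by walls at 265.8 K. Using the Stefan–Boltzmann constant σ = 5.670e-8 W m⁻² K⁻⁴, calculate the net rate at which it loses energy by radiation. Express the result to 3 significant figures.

Net loss ≈ 5.10 W

Area A = 0.103 cm² = 1.03×10⁻⁵ m².
Net radiated power P_net = εσA(T⁴ − T₀⁴) = 0.37×5.670×10⁻⁸×1.03×10⁻⁵×(2204⁴ − 265.8⁴).
T⁴ − T₀⁴ = 2.35964×10¹³ − 4.99137×10⁹ = 2.35914×10¹³ K⁴, so P_net = 5.10 W.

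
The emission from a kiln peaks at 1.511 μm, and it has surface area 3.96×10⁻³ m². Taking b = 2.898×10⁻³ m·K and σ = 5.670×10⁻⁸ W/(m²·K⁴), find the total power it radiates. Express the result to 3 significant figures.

Wien's law: T = b/λ_max = 2.898×10⁻³/1.511×10⁻⁶ = 1917.94 K.
Area A = 3.96×10⁻³ m².
Then P = σAT⁴ = 5.670×10⁻⁸×3.96×10⁻³×(1917.94)⁴ = 3.04×10³ W.

P ≈ 3.04×10³ W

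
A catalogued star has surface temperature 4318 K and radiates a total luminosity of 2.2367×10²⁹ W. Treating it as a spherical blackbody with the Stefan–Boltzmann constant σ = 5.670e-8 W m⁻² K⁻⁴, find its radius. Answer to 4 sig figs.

L = 4πR²σT⁴ ⇒ R = √(L/(4πσT⁴)).
σT⁴ = 1.97112×10⁷ W/m², so R = √(2.2367×10²⁹/(4π×1.97112×10⁷)) = 3.005×10¹⁰ m.

R ≈ 3.005×10¹⁰ m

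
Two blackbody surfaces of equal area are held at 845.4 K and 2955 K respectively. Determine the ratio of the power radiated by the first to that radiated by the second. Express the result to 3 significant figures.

P₁/P₂ ≈ 6.70×10⁻³

With equal areas, P₁/P₂ = (T₁/T₂)⁴ = (845.4/2955)⁴ = 6.70×10⁻³.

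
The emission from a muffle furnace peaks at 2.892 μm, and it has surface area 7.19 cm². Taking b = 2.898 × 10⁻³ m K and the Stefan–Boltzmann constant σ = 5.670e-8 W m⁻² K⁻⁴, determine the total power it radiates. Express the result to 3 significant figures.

Wien's law: T = b/λ_max = 2.898×10⁻³/2.892×10⁻⁶ = 1002.07 K.
Area A = 7.19 cm² = 7.19×10⁻⁴ m².
Then P = σAT⁴ = 5.670×10⁻⁸×7.19×10⁻⁴×(1002.07)⁴ = 41.1 W.

P ≈ 41.1 W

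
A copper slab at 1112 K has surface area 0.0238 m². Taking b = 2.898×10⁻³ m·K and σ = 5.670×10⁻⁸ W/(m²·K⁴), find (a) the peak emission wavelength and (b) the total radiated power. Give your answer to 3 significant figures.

λ_max ≈ 2.61×10³ nm; P ≈ 2.06×10³ W

(a) λ_max = b/T = 2.898×10⁻³/1112 = 2.606×10⁻⁶ m = 2.61×10³ nm.
Area A = 0.0238 m².
(b) P = σAT⁴ = 5.670×10⁻⁸×0.0238×(1112)⁴ = 2.06×10³ W.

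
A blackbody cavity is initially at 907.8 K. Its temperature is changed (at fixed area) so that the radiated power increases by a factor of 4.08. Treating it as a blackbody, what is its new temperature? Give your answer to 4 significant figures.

P ∝ T⁴, so T₂/T₁ = (P₂/P₁)^(1/4) = (4.08)^(1/4) = 1.42123.
T₂ = 907.8 × 1.42123 = 1290 K.

T₂ ≈ 1290 K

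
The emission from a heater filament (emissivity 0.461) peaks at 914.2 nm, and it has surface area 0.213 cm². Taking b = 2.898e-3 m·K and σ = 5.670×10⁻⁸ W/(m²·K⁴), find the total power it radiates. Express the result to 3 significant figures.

P ≈ 56.2 W

Wien's law: T = b/λ_max = 2.898×10⁻³/9.142×10⁻⁷ = 3169.98 K.
Area A = 0.213 cm² = 2.13×10⁻⁵ m².
Then P = εσAT⁴ = 0.461×5.670×10⁻⁸×2.13×10⁻⁵×(3169.98)⁴ = 56.2 W.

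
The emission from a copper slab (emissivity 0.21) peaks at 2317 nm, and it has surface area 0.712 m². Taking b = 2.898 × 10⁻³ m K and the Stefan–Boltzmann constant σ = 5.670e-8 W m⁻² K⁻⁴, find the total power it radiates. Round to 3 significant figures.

Wien's law: T = b/λ_max = 2.898×10⁻³/2.317×10⁻⁶ = 1250.76 K.
Area A = 0.712 m².
Then P = εσAT⁴ = 0.21×5.670×10⁻⁸×0.712×(1250.76)⁴ = 2.07×10⁴ W.

P ≈ 2.07×10⁴ W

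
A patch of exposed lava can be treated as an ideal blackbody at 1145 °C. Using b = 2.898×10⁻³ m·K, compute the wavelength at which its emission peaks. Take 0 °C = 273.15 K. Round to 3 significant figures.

λ_max ≈ 2.04×10³ nm

T = 1145 °C + 273.15 = 1418.15 K.
Wien's displacement law: λ_max = b/T = (2.898×10⁻³ m·K)/(1418.15 K) = 2.044×10⁻⁶ m.
That is 2.04×10³ nm, in the infrared range.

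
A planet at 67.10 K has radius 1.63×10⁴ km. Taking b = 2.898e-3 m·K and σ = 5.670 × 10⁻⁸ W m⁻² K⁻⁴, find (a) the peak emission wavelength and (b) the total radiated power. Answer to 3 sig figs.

λ_max ≈ 43.2 μm; P ≈ 3.84×10¹⁵ W

(a) λ_max = b/T = 2.898×10⁻³/67.10 = 4.319×10⁻⁵ m = 43.2 μm.
Surface area A = 4πR² = 4π(1.63×10⁷ m)² = 3.33876×10¹⁵ m².
(b) P = σAT⁴ = 5.670×10⁻⁸×3.33876×10¹⁵×(67.10)⁴ = 3.84×10¹⁵ W.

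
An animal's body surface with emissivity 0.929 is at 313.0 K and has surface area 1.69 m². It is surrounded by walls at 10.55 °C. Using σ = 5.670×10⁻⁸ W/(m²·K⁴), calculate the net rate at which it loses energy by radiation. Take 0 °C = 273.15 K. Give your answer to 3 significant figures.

Net loss ≈ 278 W

Surroundings: T = 10.55 °C + 273.15 = 283.70 K.
Area A = 1.69 m².
Net radiated power P_net = εσA(T⁴ − T₀⁴) = 0.929×5.670×10⁻⁸×1.69×(313.0⁴ − 283.70⁴).
T⁴ − T₀⁴ = 9.59792×10⁹ − 6.47795×10⁹ = 3.11997×10⁹ K⁴, so P_net = 278 W.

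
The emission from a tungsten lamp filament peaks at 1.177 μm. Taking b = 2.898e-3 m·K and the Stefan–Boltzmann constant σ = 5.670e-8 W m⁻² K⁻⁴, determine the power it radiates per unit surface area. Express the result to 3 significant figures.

Wien's law: T = b/λ_max = 2.898×10⁻³/1.177×10⁻⁶ = 2462.19 K.
Then I = σT⁴ = 5.670×10⁻⁸×(2462.19)⁴ = 2.08×10⁶ W/m².

I ≈ 2.08×10⁶ W/m²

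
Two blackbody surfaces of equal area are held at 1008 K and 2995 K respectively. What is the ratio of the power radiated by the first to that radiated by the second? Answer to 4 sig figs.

P₁/P₂ ≈ 0.01283

With equal areas, P₁/P₂ = (T₁/T₂)⁴ = (1008/2995)⁴ = 0.01283.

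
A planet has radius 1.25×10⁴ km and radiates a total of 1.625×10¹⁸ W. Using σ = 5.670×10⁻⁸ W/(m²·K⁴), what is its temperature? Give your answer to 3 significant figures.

T ≈ 348 K

Surface area A = 4πR² = 4π(1.25×10⁷ m)² = 1.96350×10¹⁵ m².
P = σAT⁴ ⇒ T = (P/(σA))^(1/4) = (1.625×10¹⁸/(5.670×10⁻⁸×1.96350×10¹⁵))^(1/4) = 348 K.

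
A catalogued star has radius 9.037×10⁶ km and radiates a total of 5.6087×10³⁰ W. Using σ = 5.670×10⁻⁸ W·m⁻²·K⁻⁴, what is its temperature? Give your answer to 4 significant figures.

Surface area A = 4πR² = 4π(9.037×10⁹ m)² = 1.02626×10²¹ m².
P = σAT⁴ ⇒ T = (P/(σA))^(1/4) = (5.6087×10³⁰/(5.670×10⁻⁸×1.02626×10²¹))^(1/4) = 1.762×10⁴ K.

T ≈ 1.762×10⁴ K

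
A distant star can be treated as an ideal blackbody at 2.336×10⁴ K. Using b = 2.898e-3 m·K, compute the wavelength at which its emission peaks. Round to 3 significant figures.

Wien's displacement law: λ_max = b/T = (2.898×10⁻³ m·K)/(2.336×10⁴ K) = 1.241×10⁻⁷ m.
That is 124 nm, in the ultraviolet range.

λ_max ≈ 124 nm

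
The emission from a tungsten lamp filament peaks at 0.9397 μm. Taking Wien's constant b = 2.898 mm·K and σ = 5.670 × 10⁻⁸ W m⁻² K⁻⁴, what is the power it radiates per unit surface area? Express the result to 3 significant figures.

I ≈ 5.13×10⁶ W/m²

Wien's law: T = b/λ_max = 2.898×10⁻³/9.397×10⁻⁷ = 3083.96 K.
Then I = σT⁴ = 5.670×10⁻⁸×(3083.96)⁴ = 5.13×10⁶ W/m².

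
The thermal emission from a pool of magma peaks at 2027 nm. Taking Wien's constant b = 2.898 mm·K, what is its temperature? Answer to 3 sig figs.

Wien's law gives T = b/λ_max = (2.898×10⁻³ m·K)/(2.027×10⁻⁶ m) = 1.43×10³ K.

T ≈ 1.43×10³ K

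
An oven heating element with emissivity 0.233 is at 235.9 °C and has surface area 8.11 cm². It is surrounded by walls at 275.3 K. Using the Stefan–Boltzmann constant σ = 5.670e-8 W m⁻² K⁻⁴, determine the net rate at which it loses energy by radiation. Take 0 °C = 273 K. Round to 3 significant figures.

Net loss ≈ 0.657 W

T = 235.9 °C + 273 = 508.9 K.
Area A = 8.11 cm² = 8.11×10⁻⁴ m².
Net radiated power P_net = εσA(T⁴ − T₀⁴) = 0.233×5.670×10⁻⁸×8.11×10⁻⁴×(508.9⁴ − 275.3⁴).
T⁴ − T₀⁴ = 6.70702×10¹⁰ − 5.74414×10⁹ = 6.13261×10¹⁰ K⁴, so P_net = 0.657 W.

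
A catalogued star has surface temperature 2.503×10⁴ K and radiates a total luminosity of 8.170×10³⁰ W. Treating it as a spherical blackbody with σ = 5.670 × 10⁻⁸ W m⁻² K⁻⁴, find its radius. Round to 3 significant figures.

R ≈ 5.40×10⁹ m

L = 4πR²σT⁴ ⇒ R = √(L/(4πσT⁴)).
σT⁴ = 2.22549×10¹⁰ W/m², so R = √(8.170×10³⁰/(4π×2.22549×10¹⁰)) = 5.40×10⁹ m.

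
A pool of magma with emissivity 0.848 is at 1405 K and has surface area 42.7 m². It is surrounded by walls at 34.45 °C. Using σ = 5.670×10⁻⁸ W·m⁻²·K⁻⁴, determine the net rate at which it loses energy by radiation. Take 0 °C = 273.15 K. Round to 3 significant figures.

Net loss ≈ 7.98×10⁶ W

Surroundings: T = 34.45 °C + 273.15 = 307.60 K.
Area A = 42.7 m².
Net radiated power P_net = εσA(T⁴ − T₀⁴) = 0.848×5.670×10⁻⁸×42.7×(1405⁴ − 307.60⁴).
T⁴ − T₀⁴ = 3.89677×10¹² − 8.95252×10⁹ = 3.88782×10¹² K⁴, so P_net = 7.98×10⁶ W.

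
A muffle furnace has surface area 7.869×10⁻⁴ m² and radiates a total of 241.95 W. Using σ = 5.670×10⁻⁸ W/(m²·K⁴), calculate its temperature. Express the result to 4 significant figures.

T ≈ 1526 K

Area A = 7.869×10⁻⁴ m².
P = σAT⁴ ⇒ T = (P/(σA))^(1/4) = (241.95/(5.670×10⁻⁸×7.869×10⁻⁴))^(1/4) = 1526 K.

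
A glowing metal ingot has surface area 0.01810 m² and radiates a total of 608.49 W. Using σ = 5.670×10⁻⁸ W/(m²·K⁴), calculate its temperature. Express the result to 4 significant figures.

Area A = 0.01810 m².
P = σAT⁴ ⇒ T = (P/(σA))^(1/4) = (608.49/(5.670×10⁻⁸×0.01810))^(1/4) = 877.5 K.

T ≈ 877.5 K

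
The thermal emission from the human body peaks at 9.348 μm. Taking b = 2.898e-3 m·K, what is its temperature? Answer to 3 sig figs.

T ≈ 310 K

Wien's law gives T = b/λ_max = (2.898×10⁻³ m·K)/(9.348×10⁻⁶ m) = 310 K.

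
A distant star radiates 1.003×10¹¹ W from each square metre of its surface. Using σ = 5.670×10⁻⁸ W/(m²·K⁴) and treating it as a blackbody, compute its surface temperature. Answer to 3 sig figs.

T ≈ 3.65×10⁴ K

I = σT⁴, so T = (I/σ)^(1/4) = (1.003×10¹¹/(5.670×10⁻⁸))^(1/4) = 3.65×10⁴ K.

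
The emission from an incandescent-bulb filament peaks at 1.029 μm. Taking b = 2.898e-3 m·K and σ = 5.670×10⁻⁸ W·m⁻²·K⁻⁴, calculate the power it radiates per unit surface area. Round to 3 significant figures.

I ≈ 3.57×10⁶ W/m²

Wien's law: T = b/λ_max = 2.898×10⁻³/1.029×10⁻⁶ = 2816.33 K.
Then I = σT⁴ = 5.670×10⁻⁸×(2816.33)⁴ = 3.57×10⁶ W/m².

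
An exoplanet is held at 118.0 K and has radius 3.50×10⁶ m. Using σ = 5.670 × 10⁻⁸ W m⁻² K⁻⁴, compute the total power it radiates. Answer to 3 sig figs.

P ≈ 1.69×10¹⁵ W

Surface area A = 4πR² = 4π(3.50×10⁶ m)² = 1.53938×10¹⁴ m².
P = σAT⁴ = 5.670×10⁻⁸ × 1.53938×10¹⁴ × (118.0)⁴ = 1.69×10¹⁵ W.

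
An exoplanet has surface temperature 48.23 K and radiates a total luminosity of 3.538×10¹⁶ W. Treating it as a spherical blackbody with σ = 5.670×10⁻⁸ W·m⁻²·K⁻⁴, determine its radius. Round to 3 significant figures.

L = 4πR²σT⁴ ⇒ R = √(L/(4πσT⁴)).
σT⁴ = 0.306798 W/m², so R = √(3.538×10¹⁶/(4π×0.306798)) = 9.58×10⁷ m.

R ≈ 9.58×10⁷ m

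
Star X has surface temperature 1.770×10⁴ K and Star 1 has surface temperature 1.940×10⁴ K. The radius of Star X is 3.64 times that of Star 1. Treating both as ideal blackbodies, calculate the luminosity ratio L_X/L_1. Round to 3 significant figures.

L_X/L_1 ≈ 9.18

L ∝ R²T⁴, so L_X/L_1 = (R_X/R_1)²(T_X/T_1)⁴ = (3.64)² × (1.770×10⁴/1.940×10⁴)⁴ = 13.2496 × 0.692925 = 9.18.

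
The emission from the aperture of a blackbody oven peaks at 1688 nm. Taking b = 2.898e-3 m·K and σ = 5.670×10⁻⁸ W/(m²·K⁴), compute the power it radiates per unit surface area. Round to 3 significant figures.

I ≈ 4.93×10⁵ W/m²

Wien's law: T = b/λ_max = 2.898×10⁻³/1.688×10⁻⁶ = 1716.82 K.
Then I = σT⁴ = 5.670×10⁻⁸×(1716.82)⁴ = 4.93×10⁵ W/m².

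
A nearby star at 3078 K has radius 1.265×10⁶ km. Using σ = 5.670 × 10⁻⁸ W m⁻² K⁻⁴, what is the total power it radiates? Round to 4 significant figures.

Surface area A = 4πR² = 4π(1.265×10⁹ m)² = 2.01090×10¹⁹ m².
P = σAT⁴ = 5.670×10⁻⁸ × 2.01090×10¹⁹ × (3078)⁴ = 1.023×10²⁶ W.

P ≈ 1.023×10²⁶ W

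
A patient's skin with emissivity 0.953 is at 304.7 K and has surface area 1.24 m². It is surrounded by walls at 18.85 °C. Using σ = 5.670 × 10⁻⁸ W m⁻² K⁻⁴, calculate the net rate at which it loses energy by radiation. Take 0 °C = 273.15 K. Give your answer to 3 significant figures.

Net loss ≈ 90.4 W

Surroundings: T = 18.85 °C + 273.15 = 292.00 K.
Area A = 1.24 m².
Net radiated power P_net = εσA(T⁴ − T₀⁴) = 0.953×5.670×10⁻⁸×1.24×(304.7⁴ − 292.00⁴).
T⁴ − T₀⁴ = 8.61965×10⁹ − 7.26995×10⁹ = 1.34970×10⁹ K⁴, so P_net = 90.4 W.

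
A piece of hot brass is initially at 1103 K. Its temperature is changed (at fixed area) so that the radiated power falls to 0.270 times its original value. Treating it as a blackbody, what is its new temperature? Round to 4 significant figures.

P ∝ T⁴, so T₂/T₁ = (P₂/P₁)^(1/4) = (0.270)^(1/4) = 0.720843.
T₂ = 1103 × 0.720843 = 795.1 K.

T₂ ≈ 795.1 K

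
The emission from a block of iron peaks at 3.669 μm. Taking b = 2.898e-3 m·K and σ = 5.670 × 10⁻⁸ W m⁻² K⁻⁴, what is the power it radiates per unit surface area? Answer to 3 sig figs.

I ≈ 2.21×10⁴ W/m²

Wien's law: T = b/λ_max = 2.898×10⁻³/3.669×10⁻⁶ = 789.861 K.
Then I = σT⁴ = 5.670×10⁻⁸×(789.861)⁴ = 2.21×10⁴ W/m².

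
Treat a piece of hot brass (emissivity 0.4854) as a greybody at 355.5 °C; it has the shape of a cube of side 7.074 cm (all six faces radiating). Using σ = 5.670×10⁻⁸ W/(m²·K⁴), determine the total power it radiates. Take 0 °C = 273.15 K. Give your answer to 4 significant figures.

P ≈ 129.1 W

T = 355.5 °C + 273.15 = 628.65 K.
Area A = 6s² = 6×(0.07074 m)² = 0.0300249 m².
P = εσAT⁴ = 0.4854 × 5.670×10⁻⁸ × 0.0300249 × (628.65)⁴ = 129.1 W.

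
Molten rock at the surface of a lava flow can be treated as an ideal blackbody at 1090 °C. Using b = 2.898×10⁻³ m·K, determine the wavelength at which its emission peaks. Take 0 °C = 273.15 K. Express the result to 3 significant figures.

T = 1090 °C + 273.15 = 1363.15 K.
Wien's displacement law: λ_max = b/T = (2.898×10⁻³ m·K)/(1363.15 K) = 2.126×10⁻⁶ m.
That is 2.13 μm, in the infrared range.

λ_max ≈ 2.13 μm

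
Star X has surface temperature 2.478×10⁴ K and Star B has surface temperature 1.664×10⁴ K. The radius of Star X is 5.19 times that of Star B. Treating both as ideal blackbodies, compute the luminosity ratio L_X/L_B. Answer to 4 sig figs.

L_X/L_B ≈ 132.5

L ∝ R²T⁴, so L_X/L_B = (R_X/R_B)²(T_X/T_B)⁴ = (5.19)² × (2.478×10⁴/1.664×10⁴)⁴ = 26.9361 × 4.91804 = 132.5.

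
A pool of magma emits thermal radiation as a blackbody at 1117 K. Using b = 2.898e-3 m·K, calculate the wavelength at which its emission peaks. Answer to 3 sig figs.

λ_max ≈ 2.59 μm

Wien's displacement law: λ_max = b/T = (2.898×10⁻³ m·K)/(1117 K) = 2.594×10⁻⁶ m.
That is 2.59 μm, in the infrared range.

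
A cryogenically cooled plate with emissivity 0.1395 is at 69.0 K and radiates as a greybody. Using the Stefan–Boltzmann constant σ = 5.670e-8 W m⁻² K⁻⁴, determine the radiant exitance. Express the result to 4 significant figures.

I ≈ 0.1793 W/m²

Stefan–Boltzmann: I = εσT⁴ = 0.1395 × 5.670×10⁻⁸ × (69.0)⁴ = 0.1793 W/m².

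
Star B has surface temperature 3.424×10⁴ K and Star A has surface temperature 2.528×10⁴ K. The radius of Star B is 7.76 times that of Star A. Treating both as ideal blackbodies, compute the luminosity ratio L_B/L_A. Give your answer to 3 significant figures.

L ∝ R²T⁴, so L_B/L_A = (R_B/R_A)²(T_B/T_A)⁴ = (7.76)² × (3.424×10⁴/2.528×10⁴)⁴ = 60.2176 × 3.36532 = 203.

L_B/L_A ≈ 203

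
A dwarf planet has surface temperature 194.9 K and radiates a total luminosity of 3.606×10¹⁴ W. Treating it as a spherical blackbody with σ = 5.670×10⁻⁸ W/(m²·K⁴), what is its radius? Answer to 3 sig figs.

R ≈ 5.92×10⁵ m

L = 4πR²σT⁴ ⇒ R = √(L/(4πσT⁴)).
σT⁴ = 81.8145 W/m², so R = √(3.606×10¹⁴/(4π×81.8145)) = 5.92×10⁵ m.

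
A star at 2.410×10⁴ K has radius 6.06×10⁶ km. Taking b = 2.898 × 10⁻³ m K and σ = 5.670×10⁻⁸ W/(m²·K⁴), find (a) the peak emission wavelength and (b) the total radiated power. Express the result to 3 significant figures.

λ_max ≈ 120 nm; P ≈ 8.83×10³⁰ W

(a) λ_max = b/T = 2.898×10⁻³/2.410×10⁴ = 1.202×10⁻⁷ m = 120 nm.
Surface area A = 4πR² = 4π(6.06×10⁹ m)² = 4.61482×10²⁰ m².
(b) P = σAT⁴ = 5.670×10⁻⁸×4.61482×10²⁰×(2.410×10⁴)⁴ = 8.83×10³⁰ W.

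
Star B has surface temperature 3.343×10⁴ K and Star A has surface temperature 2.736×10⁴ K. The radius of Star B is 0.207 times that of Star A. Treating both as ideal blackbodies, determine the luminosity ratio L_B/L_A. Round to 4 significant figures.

L ∝ R²T⁴, so L_B/L_A = (R_B/R_A)²(T_B/T_A)⁴ = (0.207)² × (3.343×10⁴/2.736×10⁴)⁴ = 0.042849 × 2.22885 = 0.09550.

L_B/L_A ≈ 0.09550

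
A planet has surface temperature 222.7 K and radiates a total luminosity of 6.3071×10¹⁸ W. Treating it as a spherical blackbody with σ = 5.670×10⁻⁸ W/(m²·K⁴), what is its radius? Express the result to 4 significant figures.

L = 4πR²σT⁴ ⇒ R = √(L/(4πσT⁴)).
σT⁴ = 139.465 W/m², so R = √(6.3071×10¹⁸/(4π×139.465)) = 5.999×10⁷ m.

R ≈ 5.999×10⁷ m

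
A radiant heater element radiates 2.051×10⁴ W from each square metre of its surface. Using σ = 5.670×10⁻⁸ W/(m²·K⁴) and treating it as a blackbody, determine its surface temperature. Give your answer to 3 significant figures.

I = σT⁴, so T = (I/σ)^(1/4) = (2.051×10⁴/(5.670×10⁻⁸))^(1/4) = 776 K.

T ≈ 776 K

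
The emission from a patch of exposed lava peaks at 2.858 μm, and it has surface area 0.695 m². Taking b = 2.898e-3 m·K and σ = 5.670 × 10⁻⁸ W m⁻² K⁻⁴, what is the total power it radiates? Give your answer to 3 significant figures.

P ≈ 4.17×10⁴ W

Wien's law: T = b/λ_max = 2.898×10⁻³/2.858×10⁻⁶ = 1014.00 K.
Area A = 0.695 m².
Then P = σAT⁴ = 5.670×10⁻⁸×0.695×(1014.00)⁴ = 4.17×10⁴ W.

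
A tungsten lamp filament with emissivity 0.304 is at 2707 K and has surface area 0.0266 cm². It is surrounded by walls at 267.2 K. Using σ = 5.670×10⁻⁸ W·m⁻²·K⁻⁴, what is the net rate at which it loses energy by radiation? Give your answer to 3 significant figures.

Net loss ≈ 2.46 W

Area A = 0.0266 cm² = 2.66×10⁻⁶ m².
Net radiated power P_net = εσA(T⁴ − T₀⁴) = 0.304×5.670×10⁻⁸×2.66×10⁻⁶×(2707⁴ − 267.2⁴).
T⁴ − T₀⁴ = 5.36974×10¹³ − 5.09737×10⁹ = 5.36923×10¹³ K⁴, so P_net = 2.46 W.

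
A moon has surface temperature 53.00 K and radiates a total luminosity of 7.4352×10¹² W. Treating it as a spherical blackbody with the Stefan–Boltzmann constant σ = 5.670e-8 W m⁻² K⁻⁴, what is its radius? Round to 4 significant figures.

R ≈ 1.150×10⁶ m

L = 4πR²σT⁴ ⇒ R = √(L/(4πσT⁴)).
σT⁴ = 0.447390 W/m², so R = √(7.4352×10¹²/(4π×0.447390)) = 1.150×10⁶ m.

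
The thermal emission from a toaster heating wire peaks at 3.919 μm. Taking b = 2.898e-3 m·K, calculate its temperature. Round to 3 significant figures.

T ≈ 739 K

Wien's law gives T = b/λ_max = (2.898×10⁻³ m·K)/(3.919×10⁻⁶ m) = 739 K.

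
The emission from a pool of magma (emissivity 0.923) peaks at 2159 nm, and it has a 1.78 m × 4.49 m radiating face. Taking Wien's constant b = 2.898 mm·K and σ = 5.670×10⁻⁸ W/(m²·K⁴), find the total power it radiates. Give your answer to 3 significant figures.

Wien's law: T = b/λ_max = 2.898×10⁻³/2.159×10⁻⁶ = 1342.29 K.
Area A = 1.78 × 4.49 = 7.9922 m².
Then P = εσAT⁴ = 0.923×5.670×10⁻⁸×7.9922×(1342.29)⁴ = 1.36×10⁶ W.

P ≈ 1.36×10⁶ W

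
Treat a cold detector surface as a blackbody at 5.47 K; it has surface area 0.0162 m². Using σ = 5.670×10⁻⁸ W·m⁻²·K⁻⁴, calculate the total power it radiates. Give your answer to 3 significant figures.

P ≈ 8.22×10⁻⁷ W

Area A = 0.0162 m².
P = σAT⁴ = 5.670×10⁻⁸ × 0.0162 × (5.47)⁴ = 8.22×10⁻⁷ W.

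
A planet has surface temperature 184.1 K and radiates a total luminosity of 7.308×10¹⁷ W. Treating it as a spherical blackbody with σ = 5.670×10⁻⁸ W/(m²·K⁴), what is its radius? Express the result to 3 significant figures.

L = 4πR²σT⁴ ⇒ R = √(L/(4πσT⁴)).
σT⁴ = 65.1326 W/m², so R = √(7.308×10¹⁷/(4π×65.1326)) = 2.99×10⁷ m.

R ≈ 2.99×10⁷ m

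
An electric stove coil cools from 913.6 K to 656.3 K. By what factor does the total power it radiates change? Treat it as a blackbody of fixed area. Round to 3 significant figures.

P ∝ T⁴, so P₂/P₁ = (T₂/T₁)⁴ = (656.3/913.6)⁴ = (0.718367)⁴ = 0.266.

P₂/P₁ ≈ 0.266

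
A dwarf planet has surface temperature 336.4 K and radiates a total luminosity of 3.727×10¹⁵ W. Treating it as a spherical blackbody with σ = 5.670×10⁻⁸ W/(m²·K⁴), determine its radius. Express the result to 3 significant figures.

L = 4πR²σT⁴ ⇒ R = √(L/(4πσT⁴)).
σT⁴ = 726.118 W/m², so R = √(3.727×10¹⁵/(4π×726.118)) = 6.39×10⁵ m.

R ≈ 6.39×10⁵ m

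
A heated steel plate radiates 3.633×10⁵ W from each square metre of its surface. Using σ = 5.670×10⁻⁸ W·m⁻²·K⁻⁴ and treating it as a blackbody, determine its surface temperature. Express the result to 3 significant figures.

I = σT⁴, so T = (I/σ)^(1/4) = (3.633×10⁵/(5.670×10⁻⁸))^(1/4) = 1.59×10³ K.

T ≈ 1.59×10³ K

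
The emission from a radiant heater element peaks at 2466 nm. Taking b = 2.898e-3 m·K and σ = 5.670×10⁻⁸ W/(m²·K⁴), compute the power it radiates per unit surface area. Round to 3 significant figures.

I ≈ 1.08×10⁵ W/m²

Wien's law: T = b/λ_max = 2.898×10⁻³/2.466×10⁻⁶ = 1175.18 K.
Then I = σT⁴ = 5.670×10⁻⁸×(1175.18)⁴ = 1.08×10⁵ W/m².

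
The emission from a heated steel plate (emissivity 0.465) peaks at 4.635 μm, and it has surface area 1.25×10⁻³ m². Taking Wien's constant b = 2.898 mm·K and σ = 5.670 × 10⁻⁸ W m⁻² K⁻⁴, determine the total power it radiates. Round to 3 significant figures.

Wien's law: T = b/λ_max = 2.898×10⁻³/4.635×10⁻⁶ = 625.243 K.
Area A = 1.25×10⁻³ m².
Then P = εσAT⁴ = 0.465×5.670×10⁻⁸×1.25×10⁻³×(625.243)⁴ = 5.04 W.

P ≈ 5.04 W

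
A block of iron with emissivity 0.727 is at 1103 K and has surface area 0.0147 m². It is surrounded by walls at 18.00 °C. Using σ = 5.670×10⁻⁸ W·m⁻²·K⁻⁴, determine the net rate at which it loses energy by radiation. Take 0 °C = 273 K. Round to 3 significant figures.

Surroundings: T = 18.00 °C + 273 = 291.00 K.
Area A = 0.0147 m².
Net radiated power P_net = εσA(T⁴ − T₀⁴) = 0.727×5.670×10⁻⁸×0.0147×(1103⁴ − 291.00⁴).
T⁴ − T₀⁴ = 1.48014×10¹² − 7.17087×10⁹ = 1.47297×10¹² K⁴, so P_net = 893 W.

Net loss ≈ 893 W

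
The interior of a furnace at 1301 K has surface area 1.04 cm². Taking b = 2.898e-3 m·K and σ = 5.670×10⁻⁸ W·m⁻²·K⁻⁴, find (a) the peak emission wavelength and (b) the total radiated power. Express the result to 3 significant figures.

(a) λ_max = b/T = 2.898×10⁻³/1301 = 2.228×10⁻⁶ m = 2.23×10³ nm.
Area A = 1.04 cm² = 1.04×10⁻⁴ m².
(b) P = σAT⁴ = 5.670×10⁻⁸×1.04×10⁻⁴×(1301)⁴ = 16.9 W.

λ_max ≈ 2.23×10³ nm; P ≈ 16.9 W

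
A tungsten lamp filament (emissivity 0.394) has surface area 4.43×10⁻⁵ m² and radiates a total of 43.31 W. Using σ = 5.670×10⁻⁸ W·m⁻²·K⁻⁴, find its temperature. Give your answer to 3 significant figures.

T ≈ 2.57×10³ K

Area A = 4.43×10⁻⁵ m².
P = εσAT⁴ ⇒ T = (P/(εσA))^(1/4) = (43.31/(0.394×5.670×10⁻⁸×4.43×10⁻⁵))^(1/4) = 2.57×10³ K.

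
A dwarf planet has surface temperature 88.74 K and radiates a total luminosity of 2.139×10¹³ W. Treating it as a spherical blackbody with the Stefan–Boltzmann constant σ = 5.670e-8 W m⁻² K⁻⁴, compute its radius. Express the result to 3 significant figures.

L = 4πR²σT⁴ ⇒ R = √(L/(4πσT⁴)).
σT⁴ = 3.51610 W/m², so R = √(2.139×10¹³/(4π×3.51610)) = 6.96×10⁵ m.

R ≈ 6.96×10⁵ m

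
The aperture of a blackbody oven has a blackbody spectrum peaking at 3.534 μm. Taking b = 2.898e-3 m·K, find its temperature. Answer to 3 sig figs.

Wien's law gives T = b/λ_max = (2.898×10⁻³ m·K)/(3.534×10⁻⁶ m) = 820 K.

T ≈ 820 K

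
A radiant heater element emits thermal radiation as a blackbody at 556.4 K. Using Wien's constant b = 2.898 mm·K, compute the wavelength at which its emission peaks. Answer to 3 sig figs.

λ_max ≈ 5.21 μm

Wien's displacement law: λ_max = b/T = (2.898×10⁻³ m·K)/(556.4 K) = 5.208×10⁻⁶ m.
That is 5.21 μm, in the infrared range.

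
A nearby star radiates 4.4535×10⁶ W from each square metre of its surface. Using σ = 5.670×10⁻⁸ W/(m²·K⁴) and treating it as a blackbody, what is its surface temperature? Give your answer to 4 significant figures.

T ≈ 2977 K

I = σT⁴, so T = (I/σ)^(1/4) = (4.4535×10⁶/(5.670×10⁻⁸))^(1/4) = 2977 K.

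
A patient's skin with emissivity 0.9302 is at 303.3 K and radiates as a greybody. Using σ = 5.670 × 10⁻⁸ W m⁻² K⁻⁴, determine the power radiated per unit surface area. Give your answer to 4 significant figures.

I ≈ 446.3 W/m²

Stefan–Boltzmann: I = εσT⁴ = 0.9302 × 5.670×10⁻⁸ × (303.3)⁴ = 446.3 W/m².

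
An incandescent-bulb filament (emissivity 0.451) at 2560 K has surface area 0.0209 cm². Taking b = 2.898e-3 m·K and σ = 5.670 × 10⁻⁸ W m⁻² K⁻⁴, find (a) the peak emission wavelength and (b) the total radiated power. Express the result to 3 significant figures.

λ_max ≈ 1.13×10³ nm; P ≈ 2.30 W

(a) λ_max = b/T = 2.898×10⁻³/2560 = 1.132×10⁻⁶ m = 1.13×10³ nm.
Area A = 0.0209 cm² = 2.09×10⁻⁶ m².
(b) P = εσAT⁴ = 0.451×5.670×10⁻⁸×2.09×10⁻⁶×(2560)⁴ = 2.30 W.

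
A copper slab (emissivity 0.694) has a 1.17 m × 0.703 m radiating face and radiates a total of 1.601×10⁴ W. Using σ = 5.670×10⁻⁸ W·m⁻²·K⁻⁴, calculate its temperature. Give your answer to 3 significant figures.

T ≈ 839 K

Area A = 1.17 × 0.703 = 0.82251 m².
P = εσAT⁴ ⇒ T = (P/(εσA))^(1/4) = (1.601×10⁴/(0.694×5.670×10⁻⁸×0.82251))^(1/4) = 839 K.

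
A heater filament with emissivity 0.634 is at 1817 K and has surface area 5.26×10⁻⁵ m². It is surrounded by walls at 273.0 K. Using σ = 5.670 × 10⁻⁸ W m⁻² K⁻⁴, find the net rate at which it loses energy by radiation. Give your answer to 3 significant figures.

Net loss ≈ 20.6 W

Area A = 5.26×10⁻⁵ m².
Net radiated power P_net = εσA(T⁴ − T₀⁴) = 0.634×5.670×10⁻⁸×5.26×10⁻⁵×(1817⁴ − 273.0⁴).
T⁴ − T₀⁴ = 1.08998×10¹³ − 5.55457×10⁹ = 1.08942×10¹³ K⁴, so P_net = 20.6 W.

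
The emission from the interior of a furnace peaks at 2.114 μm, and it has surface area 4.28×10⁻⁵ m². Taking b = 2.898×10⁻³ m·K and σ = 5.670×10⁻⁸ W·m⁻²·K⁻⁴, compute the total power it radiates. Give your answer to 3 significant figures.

P ≈ 8.57 W

Wien's law: T = b/λ_max = 2.898×10⁻³/2.114×10⁻⁶ = 1370.86 K.
Area A = 4.28×10⁻⁵ m².
Then P = σAT⁴ = 5.670×10⁻⁸×4.28×10⁻⁵×(1370.86)⁴ = 8.57 W.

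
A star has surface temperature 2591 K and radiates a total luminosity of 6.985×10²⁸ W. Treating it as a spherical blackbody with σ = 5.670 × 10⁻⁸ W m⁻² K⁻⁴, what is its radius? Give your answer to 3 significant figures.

L = 4πR²σT⁴ ⇒ R = √(L/(4πσT⁴)).
σT⁴ = 2.55536×10⁶ W/m², so R = √(6.985×10²⁸/(4π×2.55536×10⁶)) = 4.66×10¹⁰ m.

R ≈ 4.66×10¹⁰ m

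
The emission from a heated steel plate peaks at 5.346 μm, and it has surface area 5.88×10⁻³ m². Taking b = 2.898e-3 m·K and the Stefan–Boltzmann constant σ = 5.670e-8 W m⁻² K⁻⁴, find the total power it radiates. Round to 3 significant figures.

Wien's law: T = b/λ_max = 2.898×10⁻³/5.346×10⁻⁶ = 542.088 K.
Area A = 5.88×10⁻³ m².
Then P = σAT⁴ = 5.670×10⁻⁸×5.88×10⁻³×(542.088)⁴ = 28.8 W.

P ≈ 28.8 W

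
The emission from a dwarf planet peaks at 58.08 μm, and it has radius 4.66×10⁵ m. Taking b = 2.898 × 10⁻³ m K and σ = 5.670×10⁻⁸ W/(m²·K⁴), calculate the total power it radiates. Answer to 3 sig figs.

P ≈ 9.59×10¹¹ W

Wien's law: T = b/λ_max = 2.898×10⁻³/5.808×10⁻⁵ = 49.8967 K.
Surface area A = 4πR² = 4π(4.66×10⁵ m)² = 2.72886×10¹² m².
Then P = σAT⁴ = 5.670×10⁻⁸×2.72886×10¹²×(49.8967)⁴ = 9.59×10¹¹ W.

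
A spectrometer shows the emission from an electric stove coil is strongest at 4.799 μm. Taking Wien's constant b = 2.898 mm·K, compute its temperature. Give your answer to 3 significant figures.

Wien's law gives T = b/λ_max = (2.898×10⁻³ m·K)/(4.799×10⁻⁶ m) = 604 K.

T ≈ 604 K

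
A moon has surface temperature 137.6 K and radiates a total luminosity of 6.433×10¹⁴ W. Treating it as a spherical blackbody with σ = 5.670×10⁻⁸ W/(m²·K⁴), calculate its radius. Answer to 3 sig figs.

R ≈ 1.59×10⁶ m

L = 4πR²σT⁴ ⇒ R = √(L/(4πσT⁴)).
σT⁴ = 20.3262 W/m², so R = √(6.433×10¹⁴/(4π×20.3262)) = 1.59×10⁶ m.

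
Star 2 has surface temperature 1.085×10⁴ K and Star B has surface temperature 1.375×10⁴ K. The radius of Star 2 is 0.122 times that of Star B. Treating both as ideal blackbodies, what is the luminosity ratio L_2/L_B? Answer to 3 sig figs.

L ∝ R²T⁴, so L_2/L_B = (R_2/R_B)²(T_2/T_B)⁴ = (0.122)² × (1.085×10⁴/1.375×10⁴)⁴ = 0.014884 × 0.387711 = 5.77×10⁻³.

L_2/L_B ≈ 5.77×10⁻³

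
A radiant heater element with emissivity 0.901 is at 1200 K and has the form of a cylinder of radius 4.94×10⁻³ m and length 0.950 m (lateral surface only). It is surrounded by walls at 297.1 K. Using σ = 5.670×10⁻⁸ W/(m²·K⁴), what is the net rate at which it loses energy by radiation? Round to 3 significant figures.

Net loss ≈ 3.11×10³ W

Lateral area A = 2πrL = 2π×4.94×10⁻³×0.950 = 0.0294870 m².
Net radiated power P_net = εσA(T⁴ − T₀⁴) = 0.901×5.670×10⁻⁸×0.0294870×(1200⁴ − 297.1⁴).
T⁴ − T₀⁴ = 2.07360×10¹² − 7.79131×10⁹ = 2.06581×10¹² K⁴, so P_net = 3.11×10³ W.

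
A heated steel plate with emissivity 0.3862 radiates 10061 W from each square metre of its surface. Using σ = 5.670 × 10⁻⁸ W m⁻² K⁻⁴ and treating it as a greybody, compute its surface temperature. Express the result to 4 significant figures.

I = εσT⁴, so T = (I/εσ)^(1/4) = (10061/(0.3862×5.670×10⁻⁸))^(1/4) = 823.3 K.

T ≈ 823.3 K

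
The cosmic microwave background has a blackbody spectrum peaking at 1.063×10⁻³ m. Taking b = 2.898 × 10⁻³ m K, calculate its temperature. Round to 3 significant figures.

Wien's law gives T = b/λ_max = (2.898×10⁻³ m·K)/(1.063×10⁻³ m) = 2.73 K.

T ≈ 2.73 K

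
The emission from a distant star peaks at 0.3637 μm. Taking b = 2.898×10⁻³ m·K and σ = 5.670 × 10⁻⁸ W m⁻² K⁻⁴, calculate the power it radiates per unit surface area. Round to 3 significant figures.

I ≈ 2.29×10⁸ W/m²

Wien's law: T = b/λ_max = 2.898×10⁻³/3.637×10⁻⁷ = 7968.11 K.
Then I = σT⁴ = 5.670×10⁻⁸×(7968.11)⁴ = 2.29×10⁸ W/m².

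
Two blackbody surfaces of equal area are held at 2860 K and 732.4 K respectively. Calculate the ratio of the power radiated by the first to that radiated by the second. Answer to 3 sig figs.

P₁/P₂ ≈ 233

With equal areas, P₁/P₂ = (T₁/T₂)⁴ = (2860/732.4)⁴ = 233.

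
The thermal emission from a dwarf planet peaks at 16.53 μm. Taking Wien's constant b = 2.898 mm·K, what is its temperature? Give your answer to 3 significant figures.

Wien's law gives T = b/λ_max = (2.898×10⁻³ m·K)/(1.653×10⁻⁵ m) = 175 K.

T ≈ 175 K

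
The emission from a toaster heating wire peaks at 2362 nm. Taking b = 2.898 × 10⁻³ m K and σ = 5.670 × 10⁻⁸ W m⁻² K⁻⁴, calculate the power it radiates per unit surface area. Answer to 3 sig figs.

I ≈ 1.28×10⁵ W/m²

Wien's law: T = b/λ_max = 2.898×10⁻³/2.362×10⁻⁶ = 1226.93 K.
Then I = σT⁴ = 5.670×10⁻⁸×(1226.93)⁴ = 1.28×10⁵ W/m².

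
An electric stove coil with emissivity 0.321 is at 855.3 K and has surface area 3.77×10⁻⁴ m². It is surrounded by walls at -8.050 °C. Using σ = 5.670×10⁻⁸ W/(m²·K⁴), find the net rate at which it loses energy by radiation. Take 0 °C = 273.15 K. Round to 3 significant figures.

Net loss ≈ 3.64 W

Surroundings: T = -8.050 °C + 273.15 = 265.100 K.
Area A = 3.77×10⁻⁴ m².
Net radiated power P_net = εσA(T⁴ − T₀⁴) = 0.321×5.670×10⁻⁸×3.77×10⁻⁴×(855.3⁴ − 265.100⁴).
T⁴ − T₀⁴ = 5.35148×10¹¹ − 4.93900×10⁹ = 5.30209×10¹¹ K⁴, so P_net = 3.64 W.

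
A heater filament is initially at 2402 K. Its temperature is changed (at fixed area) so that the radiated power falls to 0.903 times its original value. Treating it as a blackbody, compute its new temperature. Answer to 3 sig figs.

T₂ ≈ 2.34×10³ K

P ∝ T⁴, so T₂/T₁ = (P₂/P₁)^(1/4) = (0.903)^(1/4) = 0.974814.
T₂ = 2402 × 0.974814 = 2.34×10³ K.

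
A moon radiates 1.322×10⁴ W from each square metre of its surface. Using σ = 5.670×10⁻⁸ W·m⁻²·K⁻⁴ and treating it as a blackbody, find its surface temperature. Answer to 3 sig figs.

T ≈ 695 K

I = σT⁴, so T = (I/σ)^(1/4) = (1.322×10⁴/(5.670×10⁻⁸))^(1/4) = 695 K.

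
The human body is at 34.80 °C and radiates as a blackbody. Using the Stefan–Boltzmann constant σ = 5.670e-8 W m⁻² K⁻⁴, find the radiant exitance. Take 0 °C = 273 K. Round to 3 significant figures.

I ≈ 509 W/m²

T = 34.80 °C + 273 = 307.80 K.
Stefan–Boltzmann: I = σT⁴ = 5.670×10⁻⁸ × (307.80)⁴ = 509 W/m².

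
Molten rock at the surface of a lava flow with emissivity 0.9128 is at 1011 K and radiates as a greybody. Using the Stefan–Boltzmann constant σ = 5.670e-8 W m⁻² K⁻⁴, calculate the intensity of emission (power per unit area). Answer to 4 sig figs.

Stefan–Boltzmann: I = εσT⁴ = 0.9128 × 5.670×10⁻⁸ × (1011)⁴ = 5.407×10⁴ W/m².

I ≈ 5.407×10⁴ W/m²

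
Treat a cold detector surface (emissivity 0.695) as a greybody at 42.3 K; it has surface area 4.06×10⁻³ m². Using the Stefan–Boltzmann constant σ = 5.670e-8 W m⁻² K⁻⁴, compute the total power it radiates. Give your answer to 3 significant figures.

Area A = 4.06×10⁻³ m².
P = εσAT⁴ = 0.695 × 5.670×10⁻⁸ × 4.06×10⁻³ × (42.3)⁴ = 5.12×10⁻⁴ W.

P ≈ 5.12×10⁻⁴ W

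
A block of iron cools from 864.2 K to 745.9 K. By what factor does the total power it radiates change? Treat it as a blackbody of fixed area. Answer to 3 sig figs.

P₂/P₁ ≈ 0.555

P ∝ T⁴, so P₂/P₁ = (T₂/T₁)⁴ = (745.9/864.2)⁴ = (0.863110)⁴ = 0.555.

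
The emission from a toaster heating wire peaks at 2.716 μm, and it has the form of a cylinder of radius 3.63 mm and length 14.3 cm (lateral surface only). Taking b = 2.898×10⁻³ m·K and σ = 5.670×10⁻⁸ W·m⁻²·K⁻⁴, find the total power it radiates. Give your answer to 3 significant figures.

Wien's law: T = b/λ_max = 2.898×10⁻³/2.716×10⁻⁶ = 1067.01 K.
Lateral area A = 2πrL = 2π×3.63×10⁻³×0.143 = 3.26154×10⁻³ m².
Then P = σAT⁴ = 5.670×10⁻⁸×3.26154×10⁻³×(1067.01)⁴ = 240 W.

P ≈ 240 W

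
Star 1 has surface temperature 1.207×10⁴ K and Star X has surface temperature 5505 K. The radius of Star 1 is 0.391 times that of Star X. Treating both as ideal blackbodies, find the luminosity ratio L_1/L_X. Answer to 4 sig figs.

L_1/L_X ≈ 3.533

L ∝ R²T⁴, so L_1/L_X = (R_1/R_X)²(T_1/T_X)⁴ = (0.391)² × (1.207×10⁴/5505)⁴ = 0.152881 × 23.1100 = 3.533.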